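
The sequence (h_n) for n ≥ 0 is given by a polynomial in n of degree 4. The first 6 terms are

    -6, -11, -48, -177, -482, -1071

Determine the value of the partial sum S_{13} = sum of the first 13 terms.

1st diffs: -5, -37, -129, -305, -589.
2nd diffs: -32, -92, -176, -284.
3rd diffs: -60, -84, -108.
4th diffs: -24, -24 (constant).
Newton forward-difference form: h_n = -6 + (-5)·C(n,1) + (-32)·C(n,2) + (-60)·C(n,3) + (-24)·C(n,4).
Continuing: …, -2076, -3653, -5982, -9267, …, h_{12} = -27258.
Summing n = 0..12 (13 terms) gives -83408.

-83408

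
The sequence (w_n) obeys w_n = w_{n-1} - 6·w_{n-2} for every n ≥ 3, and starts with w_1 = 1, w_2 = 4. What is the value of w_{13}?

-78974

Applying the relation repeatedly:
w_3 = -2; w_4 = -26; w_5 = -14; …; w_{10} = 1774; w_{11} = 13666; w_{12} = 3022; w_{13} = -78974.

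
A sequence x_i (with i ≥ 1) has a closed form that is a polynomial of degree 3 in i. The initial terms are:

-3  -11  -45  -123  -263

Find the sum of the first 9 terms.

-4767

1st diffs: -8, -34, -78, -140.
2nd diffs: -26, -44, -62.
3rd diffs: -18, -18 (constant).
Newton forward-difference form: x_i = -3 + (-8)·C(i-1,1) + (-26)·C(i-1,2) + (-18)·C(i-1,3).
Continuing: -483, -801, -1235, -1803.
Summing i = 1..9 (9 terms) gives -4767.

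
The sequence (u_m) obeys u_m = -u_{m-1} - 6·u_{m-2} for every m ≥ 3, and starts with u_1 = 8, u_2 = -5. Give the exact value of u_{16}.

32833

Applying the relation repeatedly:
u_3 = -43, u_4 = 73, u_5 = 185, …, u_{13} = -303607, u_{14} = -370895, u_{15} = 2192537, u_{16} = 32833.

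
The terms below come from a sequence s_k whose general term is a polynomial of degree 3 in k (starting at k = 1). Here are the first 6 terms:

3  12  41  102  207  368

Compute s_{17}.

1st diffs: 9, 29, 61, 105, 161.
2nd diffs: 20, 32, 44, 56.
3rd diffs: 12, 12, 12 (constant).
Newton forward-difference form: s_k = 3 + 9·C(k-1,1) + 20·C(k-1,2) + 12·C(k-1,3).
At k = 17: k-1 = 16, so s_{17} = 3 + 144 + 2400 + 6720 = 9267.

9267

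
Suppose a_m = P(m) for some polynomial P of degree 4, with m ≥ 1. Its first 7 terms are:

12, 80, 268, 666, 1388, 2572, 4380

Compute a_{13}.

40428

1st diffs: 68, 188, 398, 722, 1184, 1808.
2nd diffs: 120, 210, 324, 462, 624.
3rd diffs: 90, 114, 138, 162.
4th diffs: 24, 24, 24 (constant).
Newton forward-difference form: a_m = 12 + 68·C(m-1,1) + 120·C(m-1,2) + 90·C(m-1,3) + 24·C(m-1,4).
At m = 13: m-1 = 12, so a_{13} = 12 + 816 + 7920 + 19800 + 11880 = 40428.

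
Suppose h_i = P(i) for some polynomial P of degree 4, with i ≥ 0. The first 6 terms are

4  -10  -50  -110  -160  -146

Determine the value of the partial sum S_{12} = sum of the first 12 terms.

15382

1st diffs: -14, -40, -60, -50, 14.
2nd diffs: -26, -20, 10, 64.
3rd diffs: 6, 30, 54.
4th diffs: 24, 24 (constant).
Newton forward-difference form: h_i = 4 + (-14)·C(i,1) + (-26)·C(i,2) + 6·C(i,3) + 24·C(i,4).
Continuing: …, 10, 410, 1180, 2470, …, h_{11} = 7330.
Summing i = 0..11 (12 terms) gives 15382.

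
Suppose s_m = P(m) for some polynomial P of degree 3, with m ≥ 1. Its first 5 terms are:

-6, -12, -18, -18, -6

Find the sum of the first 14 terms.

1st diffs: -6, -6, 0, 12.
2nd diffs: 0, 6, 12.
3rd diffs: 6, 6 (constant).
Newton forward-difference form: s_m = -6 + (-6)·C(m-1,1) + 6·C(m-1,3).
Continuing: …, 24, 78, 162, 282, …, s_{14} = 1632.
Summing m = 1..14 (14 terms) gives 5376.

5376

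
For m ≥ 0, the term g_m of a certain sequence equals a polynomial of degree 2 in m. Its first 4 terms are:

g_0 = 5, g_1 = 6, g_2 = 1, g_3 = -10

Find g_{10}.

1st diffs: 1, -5, -11.
2nd diffs: -6, -6 (constant).
So g_m = -3m^2 + 4m + 5.
Evaluating at m = 10 gives g_{10} = -255.

-255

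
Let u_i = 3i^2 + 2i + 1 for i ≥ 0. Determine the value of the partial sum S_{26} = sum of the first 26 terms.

17251

Over i = 0..25: Σi = 325, Σi² = 5525.
Total = (3)·5525 + (2)·325 + (1)·26 = 17251.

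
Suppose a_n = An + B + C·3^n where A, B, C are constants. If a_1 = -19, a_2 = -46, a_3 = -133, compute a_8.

Plug in n = 1, 2, 3: A + B + 3C = -19; 2A + B + 9C = -46; 3A + B + 27C = -133.
Subtracting the first from the second: A + 6C = -27.
Subtracting the second from the third: A + 18C = -87.
Solving: C = -5, A = 3, then B = -7.
Hence a_8 = 3·8 + (-7) + (-5)·6561 = -32788.

-32788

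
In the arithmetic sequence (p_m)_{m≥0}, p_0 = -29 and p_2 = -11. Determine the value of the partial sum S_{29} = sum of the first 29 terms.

Common difference d = (-11 - (-29)) / (2 - 0) = 9.
p_m = -29 + (m - 0)·9.
p_{28} = 223; S = 29·(-29 + 223)/2 = 2813.

2813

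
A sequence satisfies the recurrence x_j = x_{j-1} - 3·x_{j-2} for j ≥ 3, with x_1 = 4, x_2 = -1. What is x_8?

-205

Applying the relation repeatedly:
x_3 = -13; x_4 = -10; x_5 = 29; x_6 = 59; x_7 = -28; x_8 = -205.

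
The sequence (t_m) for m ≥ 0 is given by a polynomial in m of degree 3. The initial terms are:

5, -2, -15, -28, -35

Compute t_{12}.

845

1st diffs: -7, -13, -13, -7.
2nd diffs: -6, 0, 6.
3rd diffs: 6, 6 (constant).
Newton forward-difference form: t_m = 5 + (-7)·C(m,1) + (-6)·C(m,2) + 6·C(m,3).
At m = 12: m = 12, so t_{12} = 5 - 84 - 396 + 1320 = 845.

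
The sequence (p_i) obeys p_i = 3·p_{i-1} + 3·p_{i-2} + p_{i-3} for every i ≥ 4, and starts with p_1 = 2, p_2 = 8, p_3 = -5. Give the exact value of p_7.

Step forward from the initial values:
p_4 = 11  p_5 = 26  p_6 = 106  p_7 = 407.

407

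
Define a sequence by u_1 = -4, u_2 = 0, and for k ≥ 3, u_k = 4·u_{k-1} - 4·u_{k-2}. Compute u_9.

7168

Step forward from the initial values:
u_3 = 16  u_4 = 64  u_5 = 192  u_6 = 512  u_7 = 1280  u_8 = 3072  u_9 = 7168.
(Characteristic roots are 2 and 2.)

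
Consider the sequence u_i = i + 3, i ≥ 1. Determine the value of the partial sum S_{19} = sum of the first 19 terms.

247

Over i = 1..19: Σi = 190.
Total = (1)·190 + (3)·19 = 247.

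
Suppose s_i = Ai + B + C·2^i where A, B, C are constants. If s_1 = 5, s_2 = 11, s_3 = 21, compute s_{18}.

Write the equations: A + B + 2C = 5; 2A + B + 4C = 11; 3A + B + 8C = 21.
Subtracting the first from the second: A + 2C = 6.
Subtracting the second from the third: A + 4C = 10.
Solving: C = 2, A = 2, then B = -1.
Therefore s_{18} = 36 + (-1) + 2·262144 = 524323.

524323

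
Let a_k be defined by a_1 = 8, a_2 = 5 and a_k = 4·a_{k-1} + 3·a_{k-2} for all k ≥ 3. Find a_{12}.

a_3 = 44  a_4 = 191  a_5 = 896  a_6 = 4157  a_7 = 19316  a_8 = 89735  a_9 = 416888  a_{10} = 1936757  a_{11} = 8997692  a_{12} = 41801039.

41801039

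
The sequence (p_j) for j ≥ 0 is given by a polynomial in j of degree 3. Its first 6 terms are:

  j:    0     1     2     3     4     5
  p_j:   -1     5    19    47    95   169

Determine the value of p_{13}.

1st diffs: 6, 14, 28, 48, 74.
2nd diffs: 8, 14, 20, 26.
3rd diffs: 6, 6, 6 (constant).
Newton forward-difference form: p_j = -1 + 6·C(j,1) + 8·C(j,2) + 6·C(j,3).
At j = 13: j = 13, so p_{13} = -1 + 78 + 624 + 1716 = 2417.

2417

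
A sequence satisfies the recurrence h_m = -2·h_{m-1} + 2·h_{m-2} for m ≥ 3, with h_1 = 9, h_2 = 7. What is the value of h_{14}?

h_3 = 4; h_4 = 6; h_5 = -4; …; h_{11} = -2752; h_{12} = 7520; h_{13} = -20544; h_{14} = 56128.

56128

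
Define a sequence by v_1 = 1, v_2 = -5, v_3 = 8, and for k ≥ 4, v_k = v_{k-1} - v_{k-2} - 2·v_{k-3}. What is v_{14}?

v_4 = 11, v_5 = 13, v_6 = -14, …, v_{11} = 281, v_{12} = 74, v_{13} = -557, v_{14} = -1193.

-1193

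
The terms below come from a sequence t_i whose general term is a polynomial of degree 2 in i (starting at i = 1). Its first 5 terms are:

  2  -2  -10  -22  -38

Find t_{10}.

-178

1st diffs: -4, -8, -12, -16.
2nd diffs: -4, -4, -4 (constant).
Newton forward-difference form: t_i = 2 + (-4)·C(i-1,1) + (-4)·C(i-1,2).
At i = 10: i-1 = 9, so t_{10} = 2 - 36 - 144 = -178.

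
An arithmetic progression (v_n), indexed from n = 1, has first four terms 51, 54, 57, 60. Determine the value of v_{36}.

156

Common difference d = 3.
v_n = 51 + (n - 1)·3.
v_{36} = 51 + 35·3 = 156.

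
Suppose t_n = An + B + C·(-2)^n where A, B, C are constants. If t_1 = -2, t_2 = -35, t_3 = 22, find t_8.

-1313

At n = 1, 2, 3: A + B - 2C = -2; 2A + B + 4C = -35; 3A + B - 8C = 22.
Subtracting the first from the second: A + 6C = -33.
Subtracting the second from the third: A - 12C = 57.
Solving: C = -5, A = -3, then B = -9.
Therefore t_8 = -24 + (-9) + (-5)·256 = -1313.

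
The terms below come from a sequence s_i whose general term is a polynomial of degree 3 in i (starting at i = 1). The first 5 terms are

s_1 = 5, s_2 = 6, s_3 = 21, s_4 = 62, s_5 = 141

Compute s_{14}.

4542

1st diffs: 1, 15, 41, 79.
2nd diffs: 14, 26, 38.
3rd diffs: 12, 12 (constant).
Newton forward-difference form: s_i = 5 + 1·C(i-1,1) + 14·C(i-1,2) + 12·C(i-1,3).
At i = 14: i-1 = 13, so s_{14} = 5 + 13 + 1092 + 3432 = 4542.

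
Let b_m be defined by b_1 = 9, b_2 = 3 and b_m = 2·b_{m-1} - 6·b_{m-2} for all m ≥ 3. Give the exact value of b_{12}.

166368

Iterate the recurrence:
b_3 = -48;  b_4 = -114;  b_5 = 60;  b_6 = 804;  b_7 = 1248;  b_8 = -2328;  b_9 = -12144;  b_{10} = -10320;  b_{11} = 52224;  b_{12} = 166368.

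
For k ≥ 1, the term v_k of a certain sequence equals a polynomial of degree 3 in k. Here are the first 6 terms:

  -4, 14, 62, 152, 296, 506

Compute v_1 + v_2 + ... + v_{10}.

1st diffs: 18, 48, 90, 144, 210.
2nd diffs: 30, 42, 54, 66.
3rd diffs: 12, 12, 12 (constant).
Newton forward-difference form: v_k = -4 + 18·C(k-1,1) + 30·C(k-1,2) + 12·C(k-1,3).
Continuing: 794, 1172, 1652, 2246.
Summing k = 1..10 (10 terms) gives 6890.

6890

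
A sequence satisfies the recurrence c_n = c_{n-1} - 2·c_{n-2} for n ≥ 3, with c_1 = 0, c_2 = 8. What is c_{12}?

Step forward from the initial values:
c_3 = 8; c_4 = -8; c_5 = -24; c_6 = -8; c_7 = 40; c_8 = 56; c_9 = -24; c_{10} = -136; c_{11} = -88; c_{12} = 184.

184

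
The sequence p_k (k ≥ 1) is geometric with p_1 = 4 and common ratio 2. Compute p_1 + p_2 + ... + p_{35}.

137438953468

p_k = 4·2^(k-1).
S = 4·(2^35 - 1)/(2 - 1) = 4·(34359738368 - 1)/(1) = 137438953468.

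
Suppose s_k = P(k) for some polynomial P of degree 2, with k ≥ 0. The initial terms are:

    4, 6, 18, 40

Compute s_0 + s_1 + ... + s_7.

648

1st diffs: 2, 12, 22.
2nd diffs: 10, 10 (constant).
Newton forward-difference form: s_k = 4 + 2·C(k,1) + 10·C(k,2).
Continuing: 72, 114, 166, 228.
Summing k = 0..7 (8 terms) gives 648.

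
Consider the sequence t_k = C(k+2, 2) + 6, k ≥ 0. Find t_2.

12

C(4, 2) = 6, so t_2 = 12.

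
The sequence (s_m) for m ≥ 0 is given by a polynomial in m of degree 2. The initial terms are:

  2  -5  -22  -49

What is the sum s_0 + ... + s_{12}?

-3380

1st diffs: -7, -17, -27.
2nd diffs: -10, -10 (constant).
Newton forward-difference form: s_m = 2 + (-7)·C(m,1) + (-10)·C(m,2).
Continuing: …, -86, -133, -190, -257, …, s_{12} = -742.
Summing m = 0..12 (13 terms) gives -3380.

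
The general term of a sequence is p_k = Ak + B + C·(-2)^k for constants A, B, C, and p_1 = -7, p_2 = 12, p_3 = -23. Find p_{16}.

196622

The three given values yield: A + B - 2C = -7; 2A + B + 4C = 12; 3A + B - 8C = -23.
Subtracting the first from the second: A + 6C = 19.
Subtracting the second from the third: A - 12C = -35.
Solving: C = 3, A = 1, then B = -2.
Therefore p_{16} = 16 + (-2) + 3·65536 = 196622.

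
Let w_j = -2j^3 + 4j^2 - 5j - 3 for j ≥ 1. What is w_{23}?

w_{23} = -2·23^3 + 4·23^2 - 5·23 - 3 = -22336.

-22336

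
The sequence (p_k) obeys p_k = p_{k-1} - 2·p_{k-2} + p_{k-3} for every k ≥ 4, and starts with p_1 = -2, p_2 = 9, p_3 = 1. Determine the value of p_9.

Step forward from the initial values:
p_4 = -19, p_5 = -12, p_6 = 27, p_7 = 32, p_8 = -34, p_9 = -71.

-71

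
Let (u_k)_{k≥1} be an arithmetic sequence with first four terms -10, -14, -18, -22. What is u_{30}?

-126

Common difference d = -4.
u_k = -10 + (k - 1)·(-4).
u_{30} = -10 + 29·(-4) = -126.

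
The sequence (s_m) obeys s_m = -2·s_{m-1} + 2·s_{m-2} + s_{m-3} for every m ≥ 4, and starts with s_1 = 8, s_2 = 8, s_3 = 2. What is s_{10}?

Step forward from the initial values:
s_4 = 20; s_5 = -28; s_6 = 98; s_7 = -232; s_8 = 632; s_9 = -1630; s_{10} = 4292.

4292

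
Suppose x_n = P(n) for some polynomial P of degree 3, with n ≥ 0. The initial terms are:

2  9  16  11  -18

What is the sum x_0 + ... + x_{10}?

-3553

1st diffs: 7, 7, -5, -29.
2nd diffs: 0, -12, -24.
3rd diffs: -12, -12 (constant).
Newton forward-difference form: x_n = 2 + 7·C(n,1) + (-12)·C(n,3).
Continuing: …, -83, -196, -369, -614, …, x_{10} = -1368.
Summing n = 0..10 (11 terms) gives -3553.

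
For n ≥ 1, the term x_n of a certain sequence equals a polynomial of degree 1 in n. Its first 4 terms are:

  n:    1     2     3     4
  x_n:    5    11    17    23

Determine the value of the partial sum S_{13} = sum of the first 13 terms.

1st diffs: 6, 6, 6 (constant).
So x_n = 6n - 1.
Continuing: …, 29, 35, 41, 47, …, x_{13} = 77.
Summing n = 1..13 (13 terms) gives 533.

533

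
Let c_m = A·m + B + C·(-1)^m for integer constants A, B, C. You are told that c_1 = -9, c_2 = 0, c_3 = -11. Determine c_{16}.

-14

Plug in m = 1, 2, 3: A + B - C = -9; 2A + B + C = 0; 3A + B - C = -11.
Subtracting the first from the second: A + 2C = 9.
Subtracting the second from the third: A - 2C = -11.
Solving: C = 5, A = -1, then B = -3.
Hence c_{16} = -1·16 + (-3) + 5·1 = -14.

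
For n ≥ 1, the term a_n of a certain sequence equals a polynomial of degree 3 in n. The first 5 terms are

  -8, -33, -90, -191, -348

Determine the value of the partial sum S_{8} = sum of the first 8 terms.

1st diffs: -25, -57, -101, -157.
2nd diffs: -32, -44, -56.
3rd diffs: -12, -12 (constant).
Newton forward-difference form: a_n = -8 + (-25)·C(n-1,1) + (-32)·C(n-1,2) + (-12)·C(n-1,3).
Continuing: -573, -878, -1275.
Summing n = 1..8 (8 terms) gives -3396.

-3396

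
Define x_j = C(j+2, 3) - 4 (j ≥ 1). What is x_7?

C(9, 3) = 84, so x_7 = 80.

80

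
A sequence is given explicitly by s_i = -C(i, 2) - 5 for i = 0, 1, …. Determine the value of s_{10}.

C(10, 2) = 45, so s_{10} = -50.

-50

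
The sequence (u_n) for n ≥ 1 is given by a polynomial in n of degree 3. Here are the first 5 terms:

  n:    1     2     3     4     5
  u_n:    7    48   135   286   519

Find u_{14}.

1st diffs: 41, 87, 151, 233.
2nd diffs: 46, 64, 82.
3rd diffs: 18, 18 (constant).
Newton forward-difference form: u_n = 7 + 41·C(n-1,1) + 46·C(n-1,2) + 18·C(n-1,3).
At n = 14: n-1 = 13, so u_{14} = 7 + 533 + 3588 + 5148 = 9276.

9276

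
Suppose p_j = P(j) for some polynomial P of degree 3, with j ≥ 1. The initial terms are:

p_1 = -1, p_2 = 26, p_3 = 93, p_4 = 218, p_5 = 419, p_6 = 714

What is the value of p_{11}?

1st diffs: 27, 67, 125, 201, 295.
2nd diffs: 40, 58, 76, 94.
3rd diffs: 18, 18, 18 (constant).
Newton forward-difference form: p_j = -1 + 27·C(j-1,1) + 40·C(j-1,2) + 18·C(j-1,3).
At j = 11: j-1 = 10, so p_{11} = -1 + 270 + 1800 + 2160 = 4229.

4229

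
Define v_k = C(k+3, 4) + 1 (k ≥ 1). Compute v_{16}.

3877

C(19, 4) = 3876, so v_{16} = 3877.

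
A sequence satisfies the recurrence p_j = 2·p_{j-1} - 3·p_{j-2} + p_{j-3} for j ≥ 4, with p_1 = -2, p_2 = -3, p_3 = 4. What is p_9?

Applying the relation repeatedly:
p_4 = 15  p_5 = 15  p_6 = -11  p_7 = -52  p_8 = -56  p_9 = 33.

33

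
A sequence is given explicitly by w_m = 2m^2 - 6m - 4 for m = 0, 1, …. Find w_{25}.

1096

w_{25} = 2·25^2 - 6·25 - 4 = 1096.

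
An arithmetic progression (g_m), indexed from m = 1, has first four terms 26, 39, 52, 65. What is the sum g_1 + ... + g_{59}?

Common difference d = 13.
g_m = 26 + (m - 1)·13.
g_{59} = 780; S = 59·(26 + 780)/2 = 23777.

23777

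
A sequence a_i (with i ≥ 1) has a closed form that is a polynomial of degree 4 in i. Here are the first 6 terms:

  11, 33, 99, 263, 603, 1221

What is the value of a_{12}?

19503

1st diffs: 22, 66, 164, 340, 618.
2nd diffs: 44, 98, 176, 278.
3rd diffs: 54, 78, 102.
4th diffs: 24, 24 (constant).
Newton forward-difference form: a_i = 11 + 22·C(i-1,1) + 44·C(i-1,2) + 54·C(i-1,3) + 24·C(i-1,4).
At i = 12: i-1 = 11, so a_{12} = 11 + 242 + 2420 + 8910 + 7920 = 19503.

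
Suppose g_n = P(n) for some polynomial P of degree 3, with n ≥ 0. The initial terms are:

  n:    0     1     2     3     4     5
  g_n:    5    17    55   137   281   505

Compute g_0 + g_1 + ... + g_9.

1st diffs: 12, 38, 82, 144, 224.
2nd diffs: 26, 44, 62, 80.
3rd diffs: 18, 18, 18 (constant).
So g_n = 3n^3 + 4n^2 + 5n + 5.
Continuing: 827, 1265, 1837, 2561.
Summing n = 0..9 (10 terms) gives 7490.

7490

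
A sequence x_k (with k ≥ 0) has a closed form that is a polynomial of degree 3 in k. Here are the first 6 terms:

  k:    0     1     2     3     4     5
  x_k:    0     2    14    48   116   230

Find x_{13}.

4238

1st diffs: 2, 12, 34, 68, 114.
2nd diffs: 10, 22, 34, 46.
3rd diffs: 12, 12, 12 (constant).
Newton forward-difference form: x_k = 2·C(k,1) + 10·C(k,2) + 12·C(k,3).
At k = 13: k = 13, so x_{13} = 26 + 780 + 3432 = 4238.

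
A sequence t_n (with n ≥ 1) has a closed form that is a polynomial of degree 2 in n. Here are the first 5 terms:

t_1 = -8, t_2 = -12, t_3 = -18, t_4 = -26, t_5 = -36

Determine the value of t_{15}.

-246

1st diffs: -4, -6, -8, -10.
2nd diffs: -2, -2, -2 (constant).
So t_n = -n^2 - n - 6.
Evaluating at n = 15 gives t_{15} = -246.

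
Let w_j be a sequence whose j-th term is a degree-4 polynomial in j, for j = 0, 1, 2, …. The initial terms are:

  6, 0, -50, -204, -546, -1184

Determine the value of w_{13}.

-37824

1st diffs: -6, -50, -154, -342, -638.
2nd diffs: -44, -104, -188, -296.
3rd diffs: -60, -84, -108.
4th diffs: -24, -24 (constant).
Newton forward-difference form: w_j = 6 + (-6)·C(j,1) + (-44)·C(j,2) + (-60)·C(j,3) + (-24)·C(j,4).
At j = 13: j = 13, so w_{13} = 6 - 78 - 3432 - 17160 - 17160 = -37824.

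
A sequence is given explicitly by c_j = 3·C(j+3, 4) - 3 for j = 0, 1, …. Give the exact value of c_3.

42

C(6, 4) = 15, so c_3 = 42.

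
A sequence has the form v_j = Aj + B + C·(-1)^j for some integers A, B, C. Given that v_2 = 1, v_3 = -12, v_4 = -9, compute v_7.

Plug in j = 2, 3, 4: 2A + B + C = 1; 3A + B - C = -12; 4A + B + C = -9.
Subtracting the first from the second: A - 2C = -13.
Subtracting the second from the third: A + 2C = 3.
Solving: C = 4, A = -5, then B = 7.
Hence v_7 = -5·7 + 7 + 4·(-1) = -32.

-32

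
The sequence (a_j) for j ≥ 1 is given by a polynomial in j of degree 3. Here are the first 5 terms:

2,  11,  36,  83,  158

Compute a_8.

611

1st diffs: 9, 25, 47, 75.
2nd diffs: 16, 22, 28.
3rd diffs: 6, 6 (constant).
So a_j = j^3 + 2j^2 - 4j + 3.
Evaluating at j = 8 gives a_8 = 611.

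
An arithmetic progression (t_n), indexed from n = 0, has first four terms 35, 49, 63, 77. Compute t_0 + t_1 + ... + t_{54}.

Common difference d = 14.
t_n = 35 + (n - 0)·14.
t_{54} = 791; S = 55·(35 + 791)/2 = 22715.

22715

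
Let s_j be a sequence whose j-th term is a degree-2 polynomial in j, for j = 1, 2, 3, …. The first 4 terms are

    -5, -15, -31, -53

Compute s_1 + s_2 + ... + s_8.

-656

1st diffs: -10, -16, -22.
2nd diffs: -6, -6 (constant).
Newton forward-difference form: s_j = -5 + (-10)·C(j-1,1) + (-6)·C(j-1,2).
Continuing: -81, -115, -155, -201.
Summing j = 1..8 (8 terms) gives -656.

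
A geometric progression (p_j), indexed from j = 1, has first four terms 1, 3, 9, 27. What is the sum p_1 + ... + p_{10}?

Common ratio r = 3.
p_j = 1·3^(j-1).
S = 1·(3^10 - 1)/(3 - 1) = 1·(59049 - 1)/(2) = 29524.

29524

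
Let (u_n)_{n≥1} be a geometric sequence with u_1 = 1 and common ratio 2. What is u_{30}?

u_n = 1·2^(n-1).
u_{30} = 1·2^29 = 536870912.

536870912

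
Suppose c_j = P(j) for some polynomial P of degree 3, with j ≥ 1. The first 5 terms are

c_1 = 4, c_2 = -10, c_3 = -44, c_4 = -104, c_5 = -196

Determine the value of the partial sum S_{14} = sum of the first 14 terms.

1st diffs: -14, -34, -60, -92.
2nd diffs: -20, -26, -32.
3rd diffs: -6, -6 (constant).
So c_j = -j^3 - 4j^2 + 5j + 4.
Continuing: …, -326, -500, -724, -1004, …, c_{14} = -3454.
Summing j = 1..14 (14 terms) gives -14504.

-14504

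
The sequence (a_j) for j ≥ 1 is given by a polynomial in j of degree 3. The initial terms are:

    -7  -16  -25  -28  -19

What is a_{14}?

1st diffs: -9, -9, -3, 9.
2nd diffs: 0, 6, 12.
3rd diffs: 6, 6 (constant).
Newton forward-difference form: a_j = -7 + (-9)·C(j-1,1) + 6·C(j-1,3).
At j = 14: j-1 = 13, so a_{14} = -7 - 117 + 1716 = 1592.

1592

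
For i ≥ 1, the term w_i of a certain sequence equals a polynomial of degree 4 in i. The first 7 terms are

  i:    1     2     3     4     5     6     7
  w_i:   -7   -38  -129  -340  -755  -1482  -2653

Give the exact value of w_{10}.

1st diffs: -31, -91, -211, -415, -727, -1171.
2nd diffs: -60, -120, -204, -312, -444.
3rd diffs: -60, -84, -108, -132.
4th diffs: -24, -24, -24 (constant).
Newton forward-difference form: w_i = -7 + (-31)·C(i-1,1) + (-60)·C(i-1,2) + (-60)·C(i-1,3) + (-24)·C(i-1,4).
At i = 10: i-1 = 9, so w_{10} = -7 - 279 - 2160 - 5040 - 3024 = -10510.

-10510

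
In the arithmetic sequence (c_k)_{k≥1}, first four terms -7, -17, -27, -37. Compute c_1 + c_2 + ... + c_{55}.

-15235

Common difference d = -10.
c_k = -7 + (k - 1)·(-10).
c_{55} = -547; S = 55·(-7 + (-547))/2 = -15235.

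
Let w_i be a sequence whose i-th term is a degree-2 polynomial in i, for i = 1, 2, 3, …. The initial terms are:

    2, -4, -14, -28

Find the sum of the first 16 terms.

-2928

1st diffs: -6, -10, -14.
2nd diffs: -4, -4 (constant).
Newton forward-difference form: w_i = 2 + (-6)·C(i-1,1) + (-4)·C(i-1,2).
Continuing: …, -46, -68, -94, -124, …, w_{16} = -508.
Summing i = 1..16 (16 terms) gives -2928.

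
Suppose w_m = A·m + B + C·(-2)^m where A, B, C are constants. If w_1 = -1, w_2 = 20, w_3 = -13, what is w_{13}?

-24535

At m = 1, 2, 3: A + B - 2C = -1; 2A + B + 4C = 20; 3A + B - 8C = -13.
Subtracting the first from the second: A + 6C = 21.
Subtracting the second from the third: A - 12C = -33.
Solving: C = 3, A = 3, then B = 2.
Hence w_{13} = 3·13 + 2 + 3·(-8192) = -24535.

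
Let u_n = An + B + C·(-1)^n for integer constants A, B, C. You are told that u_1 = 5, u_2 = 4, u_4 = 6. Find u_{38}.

40

At n = 1, 2, 4: A + B - C = 5; 2A + B + C = 4; 4A + B + C = 6.
Subtracting the first from the second: A + 2C = -1.
Subtracting the second from the third: 2A = 2.
Solving: C = -1, A = 1, then B = 3.
Hence u_{38} = 1·38 + 3 + (-1)·1 = 40.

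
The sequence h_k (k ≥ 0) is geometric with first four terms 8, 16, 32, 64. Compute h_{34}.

Common ratio r = 2.
h_k = 8·2^(k-0).
h_{34} = 8·2^34 = 137438953472.

137438953472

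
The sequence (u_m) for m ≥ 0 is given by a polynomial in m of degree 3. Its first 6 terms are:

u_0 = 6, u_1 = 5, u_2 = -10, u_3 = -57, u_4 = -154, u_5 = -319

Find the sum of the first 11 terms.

-8239

1st diffs: -1, -15, -47, -97, -165.
2nd diffs: -14, -32, -50, -68.
3rd diffs: -18, -18, -18 (constant).
Newton forward-difference form: u_m = 6 + (-1)·C(m,1) + (-14)·C(m,2) + (-18)·C(m,3).
Continuing: …, -570, -925, -1402, -2019, …, u_{10} = -2794.
Summing m = 0..10 (11 terms) gives -8239.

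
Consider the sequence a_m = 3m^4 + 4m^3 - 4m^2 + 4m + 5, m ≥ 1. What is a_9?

22316

a_9 = 3·9^4 + 4·9^3 - 4·9^2 + 4·9 + 5 = 22316.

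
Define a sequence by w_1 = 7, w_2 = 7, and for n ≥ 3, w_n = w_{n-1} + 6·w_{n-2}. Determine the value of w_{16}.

Compute successive terms:
w_3 = 49;  w_4 = 91;  w_5 = 385;  …;  w_{13} = 2243521;  w_{14} = 6673219;  w_{15} = 20134345;  w_{16} = 60173659.
(Characteristic roots are 3 and -2.)

60173659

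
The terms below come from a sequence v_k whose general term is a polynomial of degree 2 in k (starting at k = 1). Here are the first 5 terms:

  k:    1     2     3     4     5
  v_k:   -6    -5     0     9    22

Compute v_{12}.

1st diffs: 1, 5, 9, 13.
2nd diffs: 4, 4, 4 (constant).
So v_k = 2k^2 - 5k - 3.
Evaluating at k = 12 gives v_{12} = 225.

225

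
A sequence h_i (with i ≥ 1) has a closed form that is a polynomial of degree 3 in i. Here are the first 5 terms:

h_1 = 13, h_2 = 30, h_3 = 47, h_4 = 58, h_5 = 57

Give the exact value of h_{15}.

-1933

1st diffs: 17, 17, 11, -1.
2nd diffs: 0, -6, -12.
3rd diffs: -6, -6 (constant).
Newton forward-difference form: h_i = 13 + 17·C(i-1,1) + (-6)·C(i-1,3).
At i = 15: i-1 = 14, so h_{15} = 13 + 238 - 2184 = -1933.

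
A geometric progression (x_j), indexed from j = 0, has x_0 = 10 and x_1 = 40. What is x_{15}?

10737418240

Common ratio r = 4.
x_j = 10·4^(j-0).
x_{15} = 10·4^15 = 10737418240.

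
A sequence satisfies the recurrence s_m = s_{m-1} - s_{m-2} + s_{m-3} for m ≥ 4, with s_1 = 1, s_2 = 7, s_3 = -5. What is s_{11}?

-5

Step forward from the initial values:
s_4 = -11, s_5 = 1, s_6 = 7, s_7 = -5, s_8 = -11, s_9 = 1, s_{10} = 7, s_{11} = -5.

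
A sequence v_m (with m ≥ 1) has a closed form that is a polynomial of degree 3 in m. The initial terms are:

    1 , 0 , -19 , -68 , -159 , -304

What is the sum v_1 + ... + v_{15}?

1st diffs: -1, -19, -49, -91, -145.
2nd diffs: -18, -30, -42, -54.
3rd diffs: -12, -12, -12 (constant).
So v_m = -2m^3 + 3m^2 + 4m - 4.
Continuing: …, -515, -804, -1183, -1664, …, v_{15} = -6019.
Summing m = 1..15 (15 terms) gives -24660.

-24660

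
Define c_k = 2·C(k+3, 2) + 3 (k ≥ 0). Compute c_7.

93

C(10, 2) = 45, so c_7 = 93.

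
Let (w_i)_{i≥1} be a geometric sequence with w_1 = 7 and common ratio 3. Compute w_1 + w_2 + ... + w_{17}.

w_i = 7·3^(i-1).
S = 7·(3^17 - 1)/(3 - 1) = 7·(129140163 - 1)/(2) = 451990567.

451990567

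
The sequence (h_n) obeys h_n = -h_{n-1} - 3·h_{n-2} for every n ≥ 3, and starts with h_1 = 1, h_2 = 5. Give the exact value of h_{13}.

Step forward from the initial values:
h_3 = -8  h_4 = -7  h_5 = 31  …  h_{10} = -475  h_{11} = 67  h_{12} = 1358  h_{13} = -1559.

-1559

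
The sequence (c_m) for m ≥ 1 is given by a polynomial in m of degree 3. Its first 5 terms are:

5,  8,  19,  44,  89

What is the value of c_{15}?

2959

1st diffs: 3, 11, 25, 45.
2nd diffs: 8, 14, 20.
3rd diffs: 6, 6 (constant).
Newton forward-difference form: c_m = 5 + 3·C(m-1,1) + 8·C(m-1,2) + 6·C(m-1,3).
At m = 15: m-1 = 14, so c_{15} = 5 + 42 + 728 + 2184 = 2959.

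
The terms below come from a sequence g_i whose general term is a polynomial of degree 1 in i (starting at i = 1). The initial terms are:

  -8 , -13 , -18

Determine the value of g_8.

-43

1st diffs: -5, -5 (constant).
So g_i = -5i - 3.
Evaluating at i = 8 gives g_8 = -43.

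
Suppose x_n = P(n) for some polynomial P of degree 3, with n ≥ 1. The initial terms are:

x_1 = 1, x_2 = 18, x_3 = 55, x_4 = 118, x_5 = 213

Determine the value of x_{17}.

1st diffs: 17, 37, 63, 95.
2nd diffs: 20, 26, 32.
3rd diffs: 6, 6 (constant).
Newton forward-difference form: x_n = 1 + 17·C(n-1,1) + 20·C(n-1,2) + 6·C(n-1,3).
At n = 17: n-1 = 16, so x_{17} = 1 + 272 + 2400 + 3360 = 6033.

6033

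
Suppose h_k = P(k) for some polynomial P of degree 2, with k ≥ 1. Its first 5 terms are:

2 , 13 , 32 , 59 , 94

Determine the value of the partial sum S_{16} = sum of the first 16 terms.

1st diffs: 11, 19, 27, 35.
2nd diffs: 8, 8, 8 (constant).
Newton forward-difference form: h_k = 2 + 11·C(k-1,1) + 8·C(k-1,2).
Continuing: …, 137, 188, 247, 314, …, h_{16} = 1007.
Summing k = 1..16 (16 terms) gives 5832.

5832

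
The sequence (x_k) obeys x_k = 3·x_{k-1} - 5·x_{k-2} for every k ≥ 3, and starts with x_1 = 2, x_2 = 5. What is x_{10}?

x_3 = 5; x_4 = -10; x_5 = -55; x_6 = -115; x_7 = -70; x_8 = 365; x_9 = 1445; x_{10} = 2510.

2510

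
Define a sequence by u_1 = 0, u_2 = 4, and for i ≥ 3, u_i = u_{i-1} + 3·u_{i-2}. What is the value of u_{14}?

Step forward from the initial values:
u_3 = 4  u_4 = 16  u_5 = 28  …  u_{11} = 4636  u_{12} = 10732  u_{13} = 24640  u_{14} = 56836.

56836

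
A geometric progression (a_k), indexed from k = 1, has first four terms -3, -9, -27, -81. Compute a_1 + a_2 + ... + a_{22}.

Common ratio r = 3.
a_k = (-3)·3^(k-1).
S = (-3)·(3^22 - 1)/(3 - 1) = (-3)·(31381059609 - 1)/(2) = -47071589412.

-47071589412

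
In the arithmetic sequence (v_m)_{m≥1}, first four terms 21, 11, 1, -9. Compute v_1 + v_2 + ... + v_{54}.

Common difference d = -10.
v_m = 21 + (m - 1)·(-10).
v_{54} = -509; S = 54·(21 + (-509))/2 = -13176.

-13176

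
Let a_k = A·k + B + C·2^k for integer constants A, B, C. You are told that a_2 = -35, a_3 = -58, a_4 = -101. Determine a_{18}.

Write the equations: 2A + B + 4C = -35; 3A + B + 8C = -58; 4A + B + 16C = -101.
Subtracting the first from the second: A + 4C = -23.
Subtracting the second from the third: A + 8C = -43.
Solving: C = -5, A = -3, then B = -9.
Hence a_{18} = -3·18 + (-9) + (-5)·262144 = -1310783.

-1310783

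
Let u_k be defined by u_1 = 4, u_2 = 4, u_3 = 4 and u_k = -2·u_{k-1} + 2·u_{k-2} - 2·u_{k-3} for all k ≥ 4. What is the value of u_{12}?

Iterate the recurrence:
u_4 = -8, u_5 = 16, u_6 = -56, u_7 = 160, u_8 = -464, u_9 = 1360, u_{10} = -3968, u_{11} = 11584, u_{12} = -33824.

-33824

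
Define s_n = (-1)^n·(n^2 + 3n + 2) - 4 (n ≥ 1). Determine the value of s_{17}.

(-1)^17 = -1; n^2 + 3n + 2 at n=17 is 342; so s_{17} = -346.

-346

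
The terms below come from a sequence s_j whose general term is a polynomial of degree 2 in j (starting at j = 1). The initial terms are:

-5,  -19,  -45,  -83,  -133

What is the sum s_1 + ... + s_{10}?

-2120

1st diffs: -14, -26, -38, -50.
2nd diffs: -12, -12, -12 (constant).
Newton forward-difference form: s_j = -5 + (-14)·C(j-1,1) + (-12)·C(j-1,2).
Continuing: …, -195, -269, -355, -453, …, s_{10} = -563.
Summing j = 1..10 (10 terms) gives -2120.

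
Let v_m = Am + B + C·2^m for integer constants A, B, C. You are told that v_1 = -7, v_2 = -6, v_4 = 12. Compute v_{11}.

4055

Write the equations: A + B + 2C = -7; 2A + B + 4C = -6; 4A + B + 16C = 12.
Subtracting the first from the second: A + 2C = 1.
Subtracting the second from the third: 2A + 12C = 18.
Solving: C = 2, A = -3, then B = -8.
Hence v_{11} = -3·11 + (-8) + 2·2048 = 4055.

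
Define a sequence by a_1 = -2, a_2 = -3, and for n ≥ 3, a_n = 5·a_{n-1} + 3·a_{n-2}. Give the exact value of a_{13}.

Compute successive terms:
a_3 = -21  a_4 = -114  a_5 = -633  …  a_{10} = -3306858  a_{11} = -18324561  a_{12} = -101543379  a_{13} = -562690578.

-562690578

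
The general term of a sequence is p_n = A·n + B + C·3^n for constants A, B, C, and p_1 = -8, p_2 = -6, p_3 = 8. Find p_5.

216

The three given values yield: A + B + 3C = -8; 2A + B + 9C = -6; 3A + B + 27C = 8.
Subtracting the first from the second: A + 6C = 2.
Subtracting the second from the third: A + 18C = 14.
Solving: C = 1, A = -4, then B = -7.
Therefore p_5 = -20 + (-7) + 1·243 = 216.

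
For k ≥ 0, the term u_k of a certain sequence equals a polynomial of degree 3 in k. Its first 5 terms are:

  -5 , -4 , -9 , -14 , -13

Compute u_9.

1st diffs: 1, -5, -5, 1.
2nd diffs: -6, 0, 6.
3rd diffs: 6, 6 (constant).
Newton forward-difference form: u_k = -5 + 1·C(k,1) + (-6)·C(k,2) + 6·C(k,3).
At k = 9: k = 9, so u_9 = -5 + 9 - 216 + 504 = 292.

292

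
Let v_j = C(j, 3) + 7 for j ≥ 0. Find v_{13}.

C(13, 3) = 286, so v_{13} = 293.

293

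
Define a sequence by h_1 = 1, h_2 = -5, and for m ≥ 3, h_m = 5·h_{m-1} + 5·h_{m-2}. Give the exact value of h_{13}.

-1001234375

Compute successive terms:
h_3 = -20, h_4 = -125, h_5 = -725, …, h_{10} = -4990625, h_{11} = -29215625, h_{12} = -171031250, h_{13} = -1001234375.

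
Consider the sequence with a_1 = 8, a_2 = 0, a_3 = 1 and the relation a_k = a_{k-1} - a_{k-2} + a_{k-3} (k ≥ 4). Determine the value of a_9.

8

Iterate the recurrence:
a_4 = 9; a_5 = 8; a_6 = 0; a_7 = 1; a_8 = 9; a_9 = 8.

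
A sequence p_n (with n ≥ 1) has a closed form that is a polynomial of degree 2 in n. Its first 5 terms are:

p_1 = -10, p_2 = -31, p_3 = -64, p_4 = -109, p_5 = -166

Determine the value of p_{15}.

1st diffs: -21, -33, -45, -57.
2nd diffs: -12, -12, -12 (constant).
Newton forward-difference form: p_n = -10 + (-21)·C(n-1,1) + (-12)·C(n-1,2).
At n = 15: n-1 = 14, so p_{15} = -10 - 294 - 1092 = -1396.

-1396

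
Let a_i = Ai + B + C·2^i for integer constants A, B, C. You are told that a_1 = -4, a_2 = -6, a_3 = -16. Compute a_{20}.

At i = 1, 2, 3: A + B + 2C = -4; 2A + B + 4C = -6; 3A + B + 8C = -16.
Subtracting the first from the second: A + 2C = -2.
Subtracting the second from the third: A + 4C = -10.
Solving: C = -4, A = 6, then B = -2.
Hence a_{20} = 6·20 + (-2) + (-4)·1048576 = -4194186.

-4194186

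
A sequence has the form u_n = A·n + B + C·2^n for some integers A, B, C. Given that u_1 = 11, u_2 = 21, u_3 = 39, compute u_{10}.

4117

The three given values yield: A + B + 2C = 11; 2A + B + 4C = 21; 3A + B + 8C = 39.
Subtracting the first from the second: A + 2C = 10.
Subtracting the second from the third: A + 4C = 18.
Solving: C = 4, A = 2, then B = 1.
Therefore u_{10} = 20 + 1 + 4·1024 = 4117.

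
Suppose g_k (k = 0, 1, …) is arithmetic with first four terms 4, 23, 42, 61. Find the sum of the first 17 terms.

2652

Common difference d = 19.
g_k = 4 + (k - 0)·19.
g_{16} = 308; S = 17·(4 + 308)/2 = 2652.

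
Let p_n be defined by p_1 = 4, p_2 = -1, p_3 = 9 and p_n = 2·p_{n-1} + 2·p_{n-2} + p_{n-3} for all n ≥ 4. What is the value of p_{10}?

10444

Compute successive terms:
p_4 = 20, p_5 = 57, p_6 = 163, p_7 = 460, p_8 = 1303, p_9 = 3689, p_{10} = 10444.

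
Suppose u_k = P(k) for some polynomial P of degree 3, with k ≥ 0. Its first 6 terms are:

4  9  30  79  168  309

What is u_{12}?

3760

1st diffs: 5, 21, 49, 89, 141.
2nd diffs: 16, 28, 40, 52.
3rd diffs: 12, 12, 12 (constant).
So u_k = 2k^3 + 2k^2 + k + 4.
Evaluating at k = 12 gives u_{12} = 3760.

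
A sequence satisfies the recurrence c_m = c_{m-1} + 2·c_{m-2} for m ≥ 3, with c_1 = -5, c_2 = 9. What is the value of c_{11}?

1359

Applying the relation repeatedly:
c_3 = -1;  c_4 = 17;  c_5 = 15;  c_6 = 49;  c_7 = 79;  c_8 = 177;  c_9 = 335;  c_{10} = 689;  c_{11} = 1359.
(Characteristic roots are 2 and -1.)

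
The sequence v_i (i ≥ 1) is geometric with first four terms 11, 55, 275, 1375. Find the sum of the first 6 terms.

Common ratio r = 5.
v_i = 11·5^(i-1).
S = 11·(5^6 - 1)/(5 - 1) = 11·(15625 - 1)/(4) = 42966.

42966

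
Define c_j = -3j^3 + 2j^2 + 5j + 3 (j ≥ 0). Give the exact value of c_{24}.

-40197

c_{24} = -3·24^3 + 2·24^2 + 5·24 + 3 = -40197.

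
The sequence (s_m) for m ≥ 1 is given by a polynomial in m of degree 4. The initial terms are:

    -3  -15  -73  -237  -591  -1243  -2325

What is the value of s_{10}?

1st diffs: -12, -58, -164, -354, -652, -1082.
2nd diffs: -46, -106, -190, -298, -430.
3rd diffs: -60, -84, -108, -132.
4th diffs: -24, -24, -24 (constant).
Newton forward-difference form: s_m = -3 + (-12)·C(m-1,1) + (-46)·C(m-1,2) + (-60)·C(m-1,3) + (-24)·C(m-1,4).
At m = 10: m-1 = 9, so s_{10} = -3 - 108 - 1656 - 5040 - 3024 = -9831.

-9831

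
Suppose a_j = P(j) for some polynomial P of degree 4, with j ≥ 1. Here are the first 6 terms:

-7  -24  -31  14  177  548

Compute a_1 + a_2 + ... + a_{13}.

62361

1st diffs: -17, -7, 45, 163, 371.
2nd diffs: 10, 52, 118, 208.
3rd diffs: 42, 66, 90.
4th diffs: 24, 24 (constant).
Newton forward-difference form: a_j = -7 + (-17)·C(j-1,1) + 10·C(j-1,2) + 42·C(j-1,3) + 24·C(j-1,4).
Continuing: …, 1241, 2394, 4169, 6752, …, a_{13} = 21569.
Summing j = 1..13 (13 terms) gives 62361.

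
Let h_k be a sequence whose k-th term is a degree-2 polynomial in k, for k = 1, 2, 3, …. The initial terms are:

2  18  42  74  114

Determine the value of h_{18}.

1362

1st diffs: 16, 24, 32, 40.
2nd diffs: 8, 8, 8 (constant).
Newton forward-difference form: h_k = 2 + 16·C(k-1,1) + 8·C(k-1,2).
At k = 18: k-1 = 17, so h_{18} = 2 + 272 + 1088 = 1362.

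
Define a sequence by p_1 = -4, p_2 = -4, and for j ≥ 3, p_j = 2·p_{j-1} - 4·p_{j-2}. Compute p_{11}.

2048

Iterate the recurrence:
p_3 = 8; p_4 = 32; p_5 = 32; p_6 = -64; p_7 = -256; p_8 = -256; p_9 = 512; p_{10} = 2048; p_{11} = 2048.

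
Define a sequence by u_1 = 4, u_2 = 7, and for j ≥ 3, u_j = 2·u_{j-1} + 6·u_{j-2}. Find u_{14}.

Compute successive terms:
u_3 = 38, u_4 = 118, u_5 = 464, …, u_{11} = 1065056, u_{12} = 3881824, u_{13} = 14153984, u_{14} = 51598912.

51598912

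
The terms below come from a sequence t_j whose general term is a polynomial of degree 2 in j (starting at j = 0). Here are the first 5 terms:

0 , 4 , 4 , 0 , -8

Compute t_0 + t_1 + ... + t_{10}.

1st diffs: 4, 0, -4, -8.
2nd diffs: -4, -4, -4 (constant).
Newton forward-difference form: t_j = 4·C(j,1) + (-4)·C(j,2).
Continuing: …, -20, -36, -56, -80, …, t_{10} = -140.
Summing j = 0..10 (11 terms) gives -440.

-440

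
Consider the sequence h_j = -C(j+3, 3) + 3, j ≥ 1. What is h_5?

-53

C(8, 3) = 56, so h_5 = -53.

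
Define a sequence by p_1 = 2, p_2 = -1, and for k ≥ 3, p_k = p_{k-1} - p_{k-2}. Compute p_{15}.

Compute successive terms:
p_3 = -3;  p_4 = -2;  p_5 = 1;  …;  p_{12} = 3;  p_{13} = 2;  p_{14} = -1;  p_{15} = -3.

-3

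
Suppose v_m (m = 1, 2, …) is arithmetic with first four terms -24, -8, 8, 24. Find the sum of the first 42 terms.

Common difference d = 16.
v_m = -24 + (m - 1)·16.
v_{42} = 632; S = 42·(-24 + 632)/2 = 12768.

12768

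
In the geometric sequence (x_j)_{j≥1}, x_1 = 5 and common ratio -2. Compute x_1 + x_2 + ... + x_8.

-425

x_j = 5·(-2)^(j-1).
S = 5·((-2)^8 - 1)/(-2 - 1) = 5·(256 - 1)/(-3) = -425.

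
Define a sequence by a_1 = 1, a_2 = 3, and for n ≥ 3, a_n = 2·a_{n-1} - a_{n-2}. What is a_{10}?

19

Applying the relation repeatedly:
a_3 = 5;  a_4 = 7;  a_5 = 9;  a_6 = 11;  a_7 = 13;  a_8 = 15;  a_9 = 17;  a_{10} = 19.
(Characteristic roots are 1 and 1.)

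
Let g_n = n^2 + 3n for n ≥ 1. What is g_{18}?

g_{18} = 1·18^2 + 3·18 = 378.

378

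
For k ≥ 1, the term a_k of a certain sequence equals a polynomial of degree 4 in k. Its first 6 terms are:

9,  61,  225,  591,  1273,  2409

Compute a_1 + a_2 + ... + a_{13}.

131443

1st diffs: 52, 164, 366, 682, 1136.
2nd diffs: 112, 202, 316, 454.
3rd diffs: 90, 114, 138.
4th diffs: 24, 24 (constant).
So a_k = k^4 + 5k^3 + k^2 - k + 3.
Continuing: …, 4161, 6715, 10281, 15093, …, a_{13} = 39705.
Summing k = 1..13 (13 terms) gives 131443.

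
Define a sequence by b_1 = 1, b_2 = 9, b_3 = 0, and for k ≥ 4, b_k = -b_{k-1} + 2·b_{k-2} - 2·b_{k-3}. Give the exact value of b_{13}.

Iterate the recurrence:
b_4 = 16;  b_5 = -34;  b_6 = 66;  b_7 = -166;  b_8 = 366;  b_9 = -830;  b_{10} = 1894;  b_{11} = -4286;  b_{12} = 9734;  b_{13} = -22094.

-22094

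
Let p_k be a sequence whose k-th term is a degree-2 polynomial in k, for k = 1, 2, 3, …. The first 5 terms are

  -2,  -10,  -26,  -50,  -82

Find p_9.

1st diffs: -8, -16, -24, -32.
2nd diffs: -8, -8, -8 (constant).
So p_k = -4k^2 + 4k - 2.
Evaluating at k = 9 gives p_9 = -290.

-290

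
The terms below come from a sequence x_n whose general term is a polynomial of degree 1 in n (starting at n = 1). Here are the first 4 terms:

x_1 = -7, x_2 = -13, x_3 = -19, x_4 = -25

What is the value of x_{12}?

-73

1st diffs: -6, -6, -6 (constant).
So x_n = -6n - 1.
Evaluating at n = 12 gives x_{12} = -73.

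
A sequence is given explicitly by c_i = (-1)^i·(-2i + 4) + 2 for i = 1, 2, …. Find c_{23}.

44

(-1)^23 = -1; -2i + 4 at i=23 is -42; so c_{23} = 44.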